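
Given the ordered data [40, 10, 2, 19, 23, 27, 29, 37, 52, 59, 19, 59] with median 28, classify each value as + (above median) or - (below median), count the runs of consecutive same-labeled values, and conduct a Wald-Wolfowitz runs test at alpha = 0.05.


Step 1: Compute median = 28; label A = above, B = below.
Labels in order: ABBBBBAAAABA  (n_A = 6, n_B = 6)
Step 2: Count runs R = 5.
Step 3: Under H0 (random ordering), E[R] = 2*n_A*n_B/(n_A+n_B) + 1 = 2*6*6/12 + 1 = 7.0000.
        Var[R] = 2*n_A*n_B*(2*n_A*n_B - n_A - n_B) / ((n_A+n_B)^2 * (n_A+n_B-1)) = 4320/1584 = 2.7273.
        SD[R] = 1.6514.
Step 4: Continuity-corrected z = (R + 0.5 - E[R]) / SD[R] = (5 + 0.5 - 7.0000) / 1.6514 = -0.9083.
Step 5: Two-sided p-value via normal approximation = 2*(1 - Phi(|z|)) = 0.363722.
Step 6: alpha = 0.05. fail to reject H0.

R = 5, z = -0.9083, p = 0.363722, fail to reject H0.


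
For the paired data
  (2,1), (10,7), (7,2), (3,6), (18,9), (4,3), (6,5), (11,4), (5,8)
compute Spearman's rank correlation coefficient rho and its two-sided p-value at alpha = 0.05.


Step 1: Rank x and y separately (midranks; no ties here).
rank(x): 2->1, 10->7, 7->6, 3->2, 18->9, 4->3, 6->5, 11->8, 5->4
rank(y): 1->1, 7->7, 2->2, 6->6, 9->9, 3->3, 5->5, 4->4, 8->8
Step 2: d_i = R_x(i) - R_y(i); compute d_i^2.
  (1-1)^2=0, (7-7)^2=0, (6-2)^2=16, (2-6)^2=16, (9-9)^2=0, (3-3)^2=0, (5-5)^2=0, (8-4)^2=16, (4-8)^2=16
sum(d^2) = 64.
Step 3: rho = 1 - 6*64 / (9*(9^2 - 1)) = 1 - 384/720 = 0.466667.
Step 4: Under H0, t = rho * sqrt((n-2)/(1-rho^2)) = 1.3960 ~ t(7).
Step 5: Two-sided p-value from the t-distribution with 7 df = 0.205386.
Step 6: alpha = 0.05. fail to reject H0.

rho = 0.4667, p = 0.205386, fail to reject H0 at alpha = 0.05.


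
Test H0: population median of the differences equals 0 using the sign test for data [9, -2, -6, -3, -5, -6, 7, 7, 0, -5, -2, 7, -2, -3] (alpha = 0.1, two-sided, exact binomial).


Step 1: Discard zero differences. Original n = 14; n_eff = number of nonzero differences = 13.
Nonzero differences (with sign): +9, -2, -6, -3, -5, -6, +7, +7, -5, -2, +7, -2, -3
Step 2: Count signs: positive = 4, negative = 9.
Step 3: Under H0: P(positive) = 0.5, so the number of positives S ~ Bin(13, 0.5).
Step 4: Two-sided exact p-value = sum of Bin(13,0.5) probabilities at or below the observed probability = 0.266846.
Step 5: alpha = 0.1. fail to reject H0.

n_eff = 13, pos = 4, neg = 9, p = 0.266846, fail to reject H0.


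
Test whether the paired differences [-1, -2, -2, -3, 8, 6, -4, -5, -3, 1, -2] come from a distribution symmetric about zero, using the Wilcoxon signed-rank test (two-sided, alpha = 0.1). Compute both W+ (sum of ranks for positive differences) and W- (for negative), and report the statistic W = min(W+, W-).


Step 1: Drop any zero differences (none here) and take |d_i|.
|d| = [1, 2, 2, 3, 8, 6, 4, 5, 3, 1, 2]
Step 2: Midrank |d_i| (ties get averaged ranks).
ranks: |1|->1.5, |2|->4, |2|->4, |3|->6.5, |8|->11, |6|->10, |4|->8, |5|->9, |3|->6.5, |1|->1.5, |2|->4
Step 3: Attach original signs; sum ranks with positive sign and with negative sign.
W+ = 11 + 10 + 1.5 = 22.5
W- = 1.5 + 4 + 4 + 6.5 + 8 + 9 + 6.5 + 4 = 43.5
(Check: W+ + W- = 66 should equal n(n+1)/2 = 66.)
Step 4: Test statistic W = min(W+, W-) = 22.5.
Step 5: Ties in |d|, so use the tie-corrected normal approximation.
        E[W] = n(n+1)/4 = 11*12/4 = 33.
        Tie groups: |d|=1 (t=2), |d|=2 (t=3), |d|=3 (t=2); sum(t^3 - t) = 36.
        Var[W] = n(n+1)(2n+1)/24 - sum(t^3-t)/48 = 3036/24 - 36/48 = 125.75.
        z = (W - E[W]) / sqrt(Var[W]) = (22.5 - 33) / 11.2138 = -0.9363.
        Two-sided p = 2*Phi(z) = 0.349096.
Step 6: alpha = 0.1. fail to reject H0.

W+ = 22.5, W- = 43.5, W = min = 22.5, p = 0.349096, fail to reject H0.


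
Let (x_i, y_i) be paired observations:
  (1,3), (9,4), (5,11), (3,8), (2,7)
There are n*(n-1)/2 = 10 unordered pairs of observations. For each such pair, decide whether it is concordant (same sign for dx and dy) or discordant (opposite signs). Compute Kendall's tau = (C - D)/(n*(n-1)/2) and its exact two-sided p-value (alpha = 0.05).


Step 1: Enumerate the 10 unordered pairs (i,j) with i<j and classify each by sign(x_j-x_i) * sign(y_j-y_i).
  (1,2):dx=+8,dy=+1->C; (1,3):dx=+4,dy=+8->C; (1,4):dx=+2,dy=+5->C; (1,5):dx=+1,dy=+4->C
  (2,3):dx=-4,dy=+7->D; (2,4):dx=-6,dy=+4->D; (2,5):dx=-7,dy=+3->D; (3,4):dx=-2,dy=-3->C
  (3,5):dx=-3,dy=-4->C; (4,5):dx=-1,dy=-1->C
Step 2: C = 7, D = 3, total pairs = 10.
Step 3: tau = (C - D)/(n(n-1)/2) = (7 - 3)/10 = 0.400000.
Step 4: Exact two-sided p-value (enumerate n! = 120 permutations of y under H0): p = 0.483333.
Step 5: alpha = 0.05. fail to reject H0.

tau_b = 0.4000 (C=7, D=3), p = 0.483333, fail to reject H0.


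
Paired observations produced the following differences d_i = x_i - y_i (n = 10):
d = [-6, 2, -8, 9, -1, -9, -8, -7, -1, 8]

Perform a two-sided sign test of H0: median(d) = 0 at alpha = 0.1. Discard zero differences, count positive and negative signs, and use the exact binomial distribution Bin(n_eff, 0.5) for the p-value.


Step 1: Discard zero differences. Original n = 10; n_eff = number of nonzero differences = 10.
Nonzero differences (with sign): -6, +2, -8, +9, -1, -9, -8, -7, -1, +8
Step 2: Count signs: positive = 3, negative = 7.
Step 3: Under H0: P(positive) = 0.5, so the number of positives S ~ Bin(10, 0.5).
Step 4: Two-sided exact p-value = sum of Bin(10,0.5) probabilities at or below the observed probability = 0.343750.
Step 5: alpha = 0.1. fail to reject H0.

n_eff = 10, pos = 3, neg = 7, p = 0.343750, fail to reject H0.


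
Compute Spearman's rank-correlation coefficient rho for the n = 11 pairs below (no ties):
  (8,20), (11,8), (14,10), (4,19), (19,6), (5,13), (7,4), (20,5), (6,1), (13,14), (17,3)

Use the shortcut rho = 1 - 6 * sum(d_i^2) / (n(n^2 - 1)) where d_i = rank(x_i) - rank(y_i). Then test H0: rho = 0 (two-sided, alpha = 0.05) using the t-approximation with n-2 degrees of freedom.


Step 1: Rank x and y separately (midranks; no ties here).
rank(x): 8->5, 11->6, 14->8, 4->1, 19->10, 5->2, 7->4, 20->11, 6->3, 13->7, 17->9
rank(y): 20->11, 8->6, 10->7, 19->10, 6->5, 13->8, 4->3, 5->4, 1->1, 14->9, 3->2
Step 2: d_i = R_x(i) - R_y(i); compute d_i^2.
  (5-11)^2=36, (6-6)^2=0, (8-7)^2=1, (1-10)^2=81, (10-5)^2=25, (2-8)^2=36, (4-3)^2=1, (11-4)^2=49, (3-1)^2=4, (7-9)^2=4, (9-2)^2=49
sum(d^2) = 286.
Step 3: rho = 1 - 6*286 / (11*(11^2 - 1)) = 1 - 1716/1320 = -0.300000.
Step 4: Under H0, t = rho * sqrt((n-2)/(1-rho^2)) = -0.9435 ~ t(9).
Step 5: Two-sided p-value from the t-distribution with 9 df = 0.370083.
Step 6: alpha = 0.05. fail to reject H0.

rho = -0.3000, p = 0.370083, fail to reject H0 at alpha = 0.05.


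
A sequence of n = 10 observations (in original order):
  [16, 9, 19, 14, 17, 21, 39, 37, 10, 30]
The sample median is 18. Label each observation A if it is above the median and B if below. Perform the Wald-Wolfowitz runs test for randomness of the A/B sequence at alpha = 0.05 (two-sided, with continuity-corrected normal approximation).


Step 1: Compute median = 18; label A = above, B = below.
Labels in order: BBABBAAABA  (n_A = 5, n_B = 5)
Step 2: Count runs R = 6.
Step 3: Under H0 (random ordering), E[R] = 2*n_A*n_B/(n_A+n_B) + 1 = 2*5*5/10 + 1 = 6.0000.
        Var[R] = 2*n_A*n_B*(2*n_A*n_B - n_A - n_B) / ((n_A+n_B)^2 * (n_A+n_B-1)) = 2000/900 = 2.2222.
        SD[R] = 1.4907.
Step 4: R = E[R], so z = 0 with no continuity correction.
Step 5: Two-sided p-value via normal approximation = 2*(1 - Phi(|z|)) = 1.000000.
Step 6: alpha = 0.05. fail to reject H0.

R = 6, z = 0.0000, p = 1.000000, fail to reject H0.


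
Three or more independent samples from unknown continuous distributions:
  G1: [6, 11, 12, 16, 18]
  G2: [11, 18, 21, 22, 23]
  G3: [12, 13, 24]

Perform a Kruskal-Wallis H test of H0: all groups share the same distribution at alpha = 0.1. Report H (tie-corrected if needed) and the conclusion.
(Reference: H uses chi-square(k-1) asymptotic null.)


Step 1: Combine all N = 13 observations and assign midranks.
sorted (value, group, rank): (6,G1,1), (11,G1,2.5), (11,G2,2.5), (12,G1,4.5), (12,G3,4.5), (13,G3,6), (16,G1,7), (18,G1,8.5), (18,G2,8.5), (21,G2,10), (22,G2,11), (23,G2,12), (24,G3,13)
Step 2: Sum ranks within each group.
R_1 = 23.5 (n_1 = 5)
R_2 = 44 (n_2 = 5)
R_3 = 23.5 (n_3 = 3)
Step 3: H = 12/(N(N+1)) * sum(R_i^2/n_i) - 3(N+1)
     = 12/(13*14) * (23.5^2/5 + 44^2/5 + 23.5^2/3) - 3*14
     = 0.065934 * 681.733 - 42
     = 2.949451.
Step 4: Ties present; correction factor C = 1 - 18/(13^3 - 13) = 0.991758. Corrected H = 2.949451 / 0.991758 = 2.973961.
Step 5: Under H0, H ~ chi^2(2); p-value = 0.226054.
Step 6: alpha = 0.1. fail to reject H0.

H = 2.9740, df = 2, p = 0.226054, fail to reject H0.


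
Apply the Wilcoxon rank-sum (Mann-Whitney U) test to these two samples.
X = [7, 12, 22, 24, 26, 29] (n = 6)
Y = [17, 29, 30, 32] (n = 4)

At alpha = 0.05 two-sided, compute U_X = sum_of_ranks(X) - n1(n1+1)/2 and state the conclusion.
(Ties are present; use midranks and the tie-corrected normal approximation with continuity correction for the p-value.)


Step 1: Combine and sort all 10 observations; assign midranks.
sorted (value, group): (7,X), (12,X), (17,Y), (22,X), (24,X), (26,X), (29,X), (29,Y), (30,Y), (32,Y)
ranks: 7->1, 12->2, 17->3, 22->4, 24->5, 26->6, 29->7.5, 29->7.5, 30->9, 32->10
Step 2: Rank sum for X: R1 = 1 + 2 + 4 + 5 + 6 + 7.5 = 25.5.
Step 3: U_X = R1 - n1(n1+1)/2 = 25.5 - 6*7/2 = 25.5 - 21 = 4.5.
       U_Y = n1*n2 - U_X = 24 - 4.5 = 19.5.
Step 4: Ties are present, so use the tie-corrected normal approximation (with continuity correction) for the p-value.
Step 5: p-value = 0.134407; compare to alpha = 0.05. fail to reject H0.

U_X = 4.5, p = 0.134407, fail to reject H0 at alpha = 0.05.


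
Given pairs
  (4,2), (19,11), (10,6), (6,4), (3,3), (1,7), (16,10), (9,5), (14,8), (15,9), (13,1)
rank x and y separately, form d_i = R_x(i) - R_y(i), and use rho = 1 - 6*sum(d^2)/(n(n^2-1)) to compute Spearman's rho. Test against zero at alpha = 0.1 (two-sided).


Step 1: Rank x and y separately (midranks; no ties here).
rank(x): 4->3, 19->11, 10->6, 6->4, 3->2, 1->1, 16->10, 9->5, 14->8, 15->9, 13->7
rank(y): 2->2, 11->11, 6->6, 4->4, 3->3, 7->7, 10->10, 5->5, 8->8, 9->9, 1->1
Step 2: d_i = R_x(i) - R_y(i); compute d_i^2.
  (3-2)^2=1, (11-11)^2=0, (6-6)^2=0, (4-4)^2=0, (2-3)^2=1, (1-7)^2=36, (10-10)^2=0, (5-5)^2=0, (8-8)^2=0, (9-9)^2=0, (7-1)^2=36
sum(d^2) = 74.
Step 3: rho = 1 - 6*74 / (11*(11^2 - 1)) = 1 - 444/1320 = 0.663636.
Step 4: Under H0, t = rho * sqrt((n-2)/(1-rho^2)) = 2.6614 ~ t(9).
Step 5: Two-sided p-value from the t-distribution with 9 df = 0.025984.
Step 6: alpha = 0.1. reject H0.

rho = 0.6636, p = 0.025984, reject H0 at alpha = 0.1.


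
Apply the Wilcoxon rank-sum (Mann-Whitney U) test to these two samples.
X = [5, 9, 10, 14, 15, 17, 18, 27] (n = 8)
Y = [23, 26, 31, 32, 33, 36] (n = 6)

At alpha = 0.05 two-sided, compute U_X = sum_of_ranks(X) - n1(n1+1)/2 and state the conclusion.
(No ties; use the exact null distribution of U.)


Step 1: Combine and sort all 14 observations; assign midranks.
sorted (value, group): (5,X), (9,X), (10,X), (14,X), (15,X), (17,X), (18,X), (23,Y), (26,Y), (27,X), (31,Y), (32,Y), (33,Y), (36,Y)
ranks: 5->1, 9->2, 10->3, 14->4, 15->5, 17->6, 18->7, 23->8, 26->9, 27->10, 31->11, 32->12, 33->13, 36->14
Step 2: Rank sum for X: R1 = 1 + 2 + 3 + 4 + 5 + 6 + 7 + 10 = 38.
Step 3: U_X = R1 - n1(n1+1)/2 = 38 - 8*9/2 = 38 - 36 = 2.
       U_Y = n1*n2 - U_X = 48 - 2 = 46.
Step 4: No ties, so the exact null distribution of U (based on enumerating the C(14,8) = 3003 equally likely rank assignments) gives the two-sided p-value.
Step 5: p-value = 0.002664; compare to alpha = 0.05. reject H0.

U_X = 2, p = 0.002664, reject H0 at alpha = 0.05.


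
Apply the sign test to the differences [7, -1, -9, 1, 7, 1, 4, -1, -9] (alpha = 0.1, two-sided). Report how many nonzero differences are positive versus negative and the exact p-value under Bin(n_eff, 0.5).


Step 1: Discard zero differences. Original n = 9; n_eff = number of nonzero differences = 9.
Nonzero differences (with sign): +7, -1, -9, +1, +7, +1, +4, -1, -9
Step 2: Count signs: positive = 5, negative = 4.
Step 3: Under H0: P(positive) = 0.5, so the number of positives S ~ Bin(9, 0.5).
Step 4: Two-sided exact p-value = sum of Bin(9,0.5) probabilities at or below the observed probability = 1.000000.
Step 5: alpha = 0.1. fail to reject H0.

n_eff = 9, pos = 5, neg = 4, p = 1.000000, fail to reject H0.


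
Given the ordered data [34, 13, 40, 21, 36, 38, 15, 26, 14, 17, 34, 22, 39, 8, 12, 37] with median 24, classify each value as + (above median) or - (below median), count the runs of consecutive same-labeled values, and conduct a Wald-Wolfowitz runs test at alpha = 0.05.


Step 1: Compute median = 24; label A = above, B = below.
Labels in order: ABABAABABBABABBA  (n_A = 8, n_B = 8)
Step 2: Count runs R = 13.
Step 3: Under H0 (random ordering), E[R] = 2*n_A*n_B/(n_A+n_B) + 1 = 2*8*8/16 + 1 = 9.0000.
        Var[R] = 2*n_A*n_B*(2*n_A*n_B - n_A - n_B) / ((n_A+n_B)^2 * (n_A+n_B-1)) = 14336/3840 = 3.7333.
        SD[R] = 1.9322.
Step 4: Continuity-corrected z = (R - 0.5 - E[R]) / SD[R] = (13 - 0.5 - 9.0000) / 1.9322 = 1.8114.
Step 5: Two-sided p-value via normal approximation = 2*(1 - Phi(|z|)) = 0.070076.
Step 6: alpha = 0.05. fail to reject H0.

R = 13, z = 1.8114, p = 0.070076, fail to reject H0.


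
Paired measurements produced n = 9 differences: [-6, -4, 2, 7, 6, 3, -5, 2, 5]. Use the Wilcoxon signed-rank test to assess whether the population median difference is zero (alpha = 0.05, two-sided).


Step 1: Drop any zero differences (none here) and take |d_i|.
|d| = [6, 4, 2, 7, 6, 3, 5, 2, 5]
Step 2: Midrank |d_i| (ties get averaged ranks).
ranks: |6|->7.5, |4|->4, |2|->1.5, |7|->9, |6|->7.5, |3|->3, |5|->5.5, |2|->1.5, |5|->5.5
Step 3: Attach original signs; sum ranks with positive sign and with negative sign.
W+ = 1.5 + 9 + 7.5 + 3 + 1.5 + 5.5 = 28
W- = 7.5 + 4 + 5.5 = 17
(Check: W+ + W- = 45 should equal n(n+1)/2 = 45.)
Step 4: Test statistic W = min(W+, W-) = 17.
Step 5: Ties in |d|, so use the tie-corrected normal approximation.
        E[W] = n(n+1)/4 = 9*10/4 = 22.5.
        Tie groups: |d|=2 (t=2), |d|=5 (t=2), |d|=6 (t=2); sum(t^3 - t) = 18.
        Var[W] = n(n+1)(2n+1)/24 - sum(t^3-t)/48 = 1710/24 - 18/48 = 70.875.
        z = (W - E[W]) / sqrt(Var[W]) = (17 - 22.5) / 8.4187 = -0.6533.
        Two-sided p = 2*Phi(z) = 0.513560.
Step 6: alpha = 0.05. fail to reject H0.

W+ = 28, W- = 17, W = min = 17, p = 0.513560, fail to reject H0.


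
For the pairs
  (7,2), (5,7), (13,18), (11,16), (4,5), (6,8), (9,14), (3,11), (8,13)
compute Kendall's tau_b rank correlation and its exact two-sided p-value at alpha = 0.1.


Step 1: Enumerate the 36 unordered pairs (i,j) with i<j and classify each by sign(x_j-x_i) * sign(y_j-y_i).
  (1,2):dx=-2,dy=+5->D; (1,3):dx=+6,dy=+16->C; (1,4):dx=+4,dy=+14->C; (1,5):dx=-3,dy=+3->D
  (1,6):dx=-1,dy=+6->D; (1,7):dx=+2,dy=+12->C; (1,8):dx=-4,dy=+9->D; (1,9):dx=+1,dy=+11->C
  (2,3):dx=+8,dy=+11->C; (2,4):dx=+6,dy=+9->C; (2,5):dx=-1,dy=-2->C; (2,6):dx=+1,dy=+1->C
  (2,7):dx=+4,dy=+7->C; (2,8):dx=-2,dy=+4->D; (2,9):dx=+3,dy=+6->C; (3,4):dx=-2,dy=-2->C
  (3,5):dx=-9,dy=-13->C; (3,6):dx=-7,dy=-10->C; (3,7):dx=-4,dy=-4->C; (3,8):dx=-10,dy=-7->C
  (3,9):dx=-5,dy=-5->C; (4,5):dx=-7,dy=-11->C; (4,6):dx=-5,dy=-8->C; (4,7):dx=-2,dy=-2->C
  (4,8):dx=-8,dy=-5->C; (4,9):dx=-3,dy=-3->C; (5,6):dx=+2,dy=+3->C; (5,7):dx=+5,dy=+9->C
  (5,8):dx=-1,dy=+6->D; (5,9):dx=+4,dy=+8->C; (6,7):dx=+3,dy=+6->C; (6,8):dx=-3,dy=+3->D
  (6,9):dx=+2,dy=+5->C; (7,8):dx=-6,dy=-3->C; (7,9):dx=-1,dy=-1->C; (8,9):dx=+5,dy=+2->C
Step 2: C = 29, D = 7, total pairs = 36.
Step 3: tau = (C - D)/(n(n-1)/2) = (29 - 7)/36 = 0.611111.
Step 4: Exact two-sided p-value (enumerate n! = 362880 permutations of y under H0): p = 0.024741.
Step 5: alpha = 0.1. reject H0.

tau_b = 0.6111 (C=29, D=7), p = 0.024741, reject H0.


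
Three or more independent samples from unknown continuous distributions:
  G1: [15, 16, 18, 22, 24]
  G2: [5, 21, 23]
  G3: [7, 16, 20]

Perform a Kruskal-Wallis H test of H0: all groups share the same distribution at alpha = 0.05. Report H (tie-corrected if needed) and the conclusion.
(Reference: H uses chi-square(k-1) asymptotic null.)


Step 1: Combine all N = 11 observations and assign midranks.
sorted (value, group, rank): (5,G2,1), (7,G3,2), (15,G1,3), (16,G1,4.5), (16,G3,4.5), (18,G1,6), (20,G3,7), (21,G2,8), (22,G1,9), (23,G2,10), (24,G1,11)
Step 2: Sum ranks within each group.
R_1 = 33.5 (n_1 = 5)
R_2 = 19 (n_2 = 3)
R_3 = 13.5 (n_3 = 3)
Step 3: H = 12/(N(N+1)) * sum(R_i^2/n_i) - 3(N+1)
     = 12/(11*12) * (33.5^2/5 + 19^2/3 + 13.5^2/3) - 3*12
     = 0.090909 * 405.533 - 36
     = 0.866667.
Step 4: Ties present; correction factor C = 1 - 6/(11^3 - 11) = 0.995455. Corrected H = 0.866667 / 0.995455 = 0.870624.
Step 5: Under H0, H ~ chi^2(2); p-value = 0.647063.
Step 6: alpha = 0.05. fail to reject H0.

H = 0.8706, df = 2, p = 0.647063, fail to reject H0.


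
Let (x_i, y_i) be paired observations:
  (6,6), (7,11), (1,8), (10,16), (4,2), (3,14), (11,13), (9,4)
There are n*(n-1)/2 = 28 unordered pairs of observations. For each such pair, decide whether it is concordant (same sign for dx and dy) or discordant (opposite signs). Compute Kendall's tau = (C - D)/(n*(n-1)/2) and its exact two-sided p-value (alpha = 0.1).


Step 1: Enumerate the 28 unordered pairs (i,j) with i<j and classify each by sign(x_j-x_i) * sign(y_j-y_i).
  (1,2):dx=+1,dy=+5->C; (1,3):dx=-5,dy=+2->D; (1,4):dx=+4,dy=+10->C; (1,5):dx=-2,dy=-4->C
  (1,6):dx=-3,dy=+8->D; (1,7):dx=+5,dy=+7->C; (1,8):dx=+3,dy=-2->D; (2,3):dx=-6,dy=-3->C
  (2,4):dx=+3,dy=+5->C; (2,5):dx=-3,dy=-9->C; (2,6):dx=-4,dy=+3->D; (2,7):dx=+4,dy=+2->C
  (2,8):dx=+2,dy=-7->D; (3,4):dx=+9,dy=+8->C; (3,5):dx=+3,dy=-6->D; (3,6):dx=+2,dy=+6->C
  (3,7):dx=+10,dy=+5->C; (3,8):dx=+8,dy=-4->D; (4,5):dx=-6,dy=-14->C; (4,6):dx=-7,dy=-2->C
  (4,7):dx=+1,dy=-3->D; (4,8):dx=-1,dy=-12->C; (5,6):dx=-1,dy=+12->D; (5,7):dx=+7,dy=+11->C
  (5,8):dx=+5,dy=+2->C; (6,7):dx=+8,dy=-1->D; (6,8):dx=+6,dy=-10->D; (7,8):dx=-2,dy=-9->C
Step 2: C = 17, D = 11, total pairs = 28.
Step 3: tau = (C - D)/(n(n-1)/2) = (17 - 11)/28 = 0.214286.
Step 4: Exact two-sided p-value (enumerate n! = 40320 permutations of y under H0): p = 0.548413.
Step 5: alpha = 0.1. fail to reject H0.

tau_b = 0.2143 (C=17, D=11), p = 0.548413, fail to reject H0.


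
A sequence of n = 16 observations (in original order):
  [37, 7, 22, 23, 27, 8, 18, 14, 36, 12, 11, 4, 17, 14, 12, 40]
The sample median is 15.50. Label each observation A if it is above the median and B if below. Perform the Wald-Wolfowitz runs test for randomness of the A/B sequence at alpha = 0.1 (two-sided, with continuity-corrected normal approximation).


Step 1: Compute median = 15.50; label A = above, B = below.
Labels in order: ABAAABABABBBABBA  (n_A = 8, n_B = 8)
Step 2: Count runs R = 11.
Step 3: Under H0 (random ordering), E[R] = 2*n_A*n_B/(n_A+n_B) + 1 = 2*8*8/16 + 1 = 9.0000.
        Var[R] = 2*n_A*n_B*(2*n_A*n_B - n_A - n_B) / ((n_A+n_B)^2 * (n_A+n_B-1)) = 14336/3840 = 3.7333.
        SD[R] = 1.9322.
Step 4: Continuity-corrected z = (R - 0.5 - E[R]) / SD[R] = (11 - 0.5 - 9.0000) / 1.9322 = 0.7763.
Step 5: Two-sided p-value via normal approximation = 2*(1 - Phi(|z|)) = 0.437558.
Step 6: alpha = 0.1. fail to reject H0.

R = 11, z = 0.7763, p = 0.437558, fail to reject H0.


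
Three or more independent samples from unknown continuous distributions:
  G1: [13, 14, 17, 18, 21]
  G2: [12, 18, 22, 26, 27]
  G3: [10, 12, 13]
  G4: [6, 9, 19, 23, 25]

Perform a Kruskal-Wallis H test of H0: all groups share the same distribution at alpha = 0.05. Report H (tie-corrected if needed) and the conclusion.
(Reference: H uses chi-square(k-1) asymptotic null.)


Step 1: Combine all N = 18 observations and assign midranks.
sorted (value, group, rank): (6,G4,1), (9,G4,2), (10,G3,3), (12,G2,4.5), (12,G3,4.5), (13,G1,6.5), (13,G3,6.5), (14,G1,8), (17,G1,9), (18,G1,10.5), (18,G2,10.5), (19,G4,12), (21,G1,13), (22,G2,14), (23,G4,15), (25,G4,16), (26,G2,17), (27,G2,18)
Step 2: Sum ranks within each group.
R_1 = 47 (n_1 = 5)
R_2 = 64 (n_2 = 5)
R_3 = 14 (n_3 = 3)
R_4 = 46 (n_4 = 5)
Step 3: H = 12/(N(N+1)) * sum(R_i^2/n_i) - 3(N+1)
     = 12/(18*19) * (47^2/5 + 64^2/5 + 14^2/3 + 46^2/5) - 3*19
     = 0.035088 * 1749.53 - 57
     = 4.387135.
Step 4: Ties present; correction factor C = 1 - 18/(18^3 - 18) = 0.996904. Corrected H = 4.387135 / 0.996904 = 4.400759.
Step 5: Under H0, H ~ chi^2(3); p-value = 0.221315.
Step 6: alpha = 0.05. fail to reject H0.

H = 4.4008, df = 3, p = 0.221315, fail to reject H0.


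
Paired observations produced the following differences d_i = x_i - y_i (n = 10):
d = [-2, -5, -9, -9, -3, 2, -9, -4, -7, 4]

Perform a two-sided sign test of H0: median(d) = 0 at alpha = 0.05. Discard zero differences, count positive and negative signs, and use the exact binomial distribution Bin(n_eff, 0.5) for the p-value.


Step 1: Discard zero differences. Original n = 10; n_eff = number of nonzero differences = 10.
Nonzero differences (with sign): -2, -5, -9, -9, -3, +2, -9, -4, -7, +4
Step 2: Count signs: positive = 2, negative = 8.
Step 3: Under H0: P(positive) = 0.5, so the number of positives S ~ Bin(10, 0.5).
Step 4: Two-sided exact p-value = sum of Bin(10,0.5) probabilities at or below the observed probability = 0.109375.
Step 5: alpha = 0.05. fail to reject H0.

n_eff = 10, pos = 2, neg = 8, p = 0.109375, fail to reject H0.


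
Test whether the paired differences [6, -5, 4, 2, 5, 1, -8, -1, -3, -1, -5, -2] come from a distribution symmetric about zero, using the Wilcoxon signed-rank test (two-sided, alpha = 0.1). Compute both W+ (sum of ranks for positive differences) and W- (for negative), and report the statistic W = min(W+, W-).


Step 1: Drop any zero differences (none here) and take |d_i|.
|d| = [6, 5, 4, 2, 5, 1, 8, 1, 3, 1, 5, 2]
Step 2: Midrank |d_i| (ties get averaged ranks).
ranks: |6|->11, |5|->9, |4|->7, |2|->4.5, |5|->9, |1|->2, |8|->12, |1|->2, |3|->6, |1|->2, |5|->9, |2|->4.5
Step 3: Attach original signs; sum ranks with positive sign and with negative sign.
W+ = 11 + 7 + 4.5 + 9 + 2 = 33.5
W- = 9 + 12 + 2 + 6 + 2 + 9 + 4.5 = 44.5
(Check: W+ + W- = 78 should equal n(n+1)/2 = 78.)
Step 4: Test statistic W = min(W+, W-) = 33.5.
Step 5: Ties in |d|, so use the tie-corrected normal approximation.
        E[W] = n(n+1)/4 = 12*13/4 = 39.
        Tie groups: |d|=1 (t=3), |d|=2 (t=2), |d|=5 (t=3); sum(t^3 - t) = 54.
        Var[W] = n(n+1)(2n+1)/24 - sum(t^3-t)/48 = 3900/24 - 54/48 = 161.375.
        z = (W - E[W]) / sqrt(Var[W]) = (33.5 - 39) / 12.7033 = -0.4330.
        Two-sided p = 2*Phi(z) = 0.665046.
Step 6: alpha = 0.1. fail to reject H0.

W+ = 33.5, W- = 44.5, W = min = 33.5, p = 0.665046, fail to reject H0.


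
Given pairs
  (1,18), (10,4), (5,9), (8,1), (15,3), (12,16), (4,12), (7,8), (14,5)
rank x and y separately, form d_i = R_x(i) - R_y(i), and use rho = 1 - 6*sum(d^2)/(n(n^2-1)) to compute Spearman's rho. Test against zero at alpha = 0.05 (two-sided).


Step 1: Rank x and y separately (midranks; no ties here).
rank(x): 1->1, 10->6, 5->3, 8->5, 15->9, 12->7, 4->2, 7->4, 14->8
rank(y): 18->9, 4->3, 9->6, 1->1, 3->2, 16->8, 12->7, 8->5, 5->4
Step 2: d_i = R_x(i) - R_y(i); compute d_i^2.
  (1-9)^2=64, (6-3)^2=9, (3-6)^2=9, (5-1)^2=16, (9-2)^2=49, (7-8)^2=1, (2-7)^2=25, (4-5)^2=1, (8-4)^2=16
sum(d^2) = 190.
Step 3: rho = 1 - 6*190 / (9*(9^2 - 1)) = 1 - 1140/720 = -0.583333.
Step 4: Under H0, t = rho * sqrt((n-2)/(1-rho^2)) = -1.9001 ~ t(7).
Step 5: Two-sided p-value from the t-distribution with 7 df = 0.099186.
Step 6: alpha = 0.05. fail to reject H0.

rho = -0.5833, p = 0.099186, fail to reject H0 at alpha = 0.05.


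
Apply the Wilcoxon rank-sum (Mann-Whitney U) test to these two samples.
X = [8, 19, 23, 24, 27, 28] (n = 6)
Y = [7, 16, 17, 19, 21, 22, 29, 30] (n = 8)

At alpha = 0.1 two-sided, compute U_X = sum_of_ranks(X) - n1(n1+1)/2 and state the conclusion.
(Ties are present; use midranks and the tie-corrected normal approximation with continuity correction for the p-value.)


Step 1: Combine and sort all 14 observations; assign midranks.
sorted (value, group): (7,Y), (8,X), (16,Y), (17,Y), (19,X), (19,Y), (21,Y), (22,Y), (23,X), (24,X), (27,X), (28,X), (29,Y), (30,Y)
ranks: 7->1, 8->2, 16->3, 17->4, 19->5.5, 19->5.5, 21->7, 22->8, 23->9, 24->10, 27->11, 28->12, 29->13, 30->14
Step 2: Rank sum for X: R1 = 2 + 5.5 + 9 + 10 + 11 + 12 = 49.5.
Step 3: U_X = R1 - n1(n1+1)/2 = 49.5 - 6*7/2 = 49.5 - 21 = 28.5.
       U_Y = n1*n2 - U_X = 48 - 28.5 = 19.5.
Step 4: Ties are present, so use the tie-corrected normal approximation (with continuity correction) for the p-value.
Step 5: p-value = 0.605180; compare to alpha = 0.1. fail to reject H0.

U_X = 28.5, p = 0.605180, fail to reject H0 at alpha = 0.1.


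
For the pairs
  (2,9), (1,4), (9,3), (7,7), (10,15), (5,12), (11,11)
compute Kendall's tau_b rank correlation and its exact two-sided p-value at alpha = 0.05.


Step 1: Enumerate the 21 unordered pairs (i,j) with i<j and classify each by sign(x_j-x_i) * sign(y_j-y_i).
  (1,2):dx=-1,dy=-5->C; (1,3):dx=+7,dy=-6->D; (1,4):dx=+5,dy=-2->D; (1,5):dx=+8,dy=+6->C
  (1,6):dx=+3,dy=+3->C; (1,7):dx=+9,dy=+2->C; (2,3):dx=+8,dy=-1->D; (2,4):dx=+6,dy=+3->C
  (2,5):dx=+9,dy=+11->C; (2,6):dx=+4,dy=+8->C; (2,7):dx=+10,dy=+7->C; (3,4):dx=-2,dy=+4->D
  (3,5):dx=+1,dy=+12->C; (3,6):dx=-4,dy=+9->D; (3,7):dx=+2,dy=+8->C; (4,5):dx=+3,dy=+8->C
  (4,6):dx=-2,dy=+5->D; (4,7):dx=+4,dy=+4->C; (5,6):dx=-5,dy=-3->C; (5,7):dx=+1,dy=-4->D
  (6,7):dx=+6,dy=-1->D
Step 2: C = 13, D = 8, total pairs = 21.
Step 3: tau = (C - D)/(n(n-1)/2) = (13 - 8)/21 = 0.238095.
Step 4: Exact two-sided p-value (enumerate n! = 5040 permutations of y under H0): p = 0.561905.
Step 5: alpha = 0.05. fail to reject H0.

tau_b = 0.2381 (C=13, D=8), p = 0.561905, fail to reject H0.


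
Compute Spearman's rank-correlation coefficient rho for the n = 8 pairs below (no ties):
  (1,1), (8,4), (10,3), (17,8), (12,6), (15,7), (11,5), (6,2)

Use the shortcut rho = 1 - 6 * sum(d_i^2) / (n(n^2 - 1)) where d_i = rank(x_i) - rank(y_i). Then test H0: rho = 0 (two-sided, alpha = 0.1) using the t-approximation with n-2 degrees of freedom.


Step 1: Rank x and y separately (midranks; no ties here).
rank(x): 1->1, 8->3, 10->4, 17->8, 12->6, 15->7, 11->5, 6->2
rank(y): 1->1, 4->4, 3->3, 8->8, 6->6, 7->7, 5->5, 2->2
Step 2: d_i = R_x(i) - R_y(i); compute d_i^2.
  (1-1)^2=0, (3-4)^2=1, (4-3)^2=1, (8-8)^2=0, (6-6)^2=0, (7-7)^2=0, (5-5)^2=0, (2-2)^2=0
sum(d^2) = 2.
Step 3: rho = 1 - 6*2 / (8*(8^2 - 1)) = 1 - 12/504 = 0.976190.
Step 4: Under H0, t = rho * sqrt((n-2)/(1-rho^2)) = 11.0235 ~ t(6).
Step 5: Two-sided p-value from the t-distribution with 6 df = 0.000033.
Step 6: alpha = 0.1. reject H0.

rho = 0.9762, p = 0.000033, reject H0 at alpha = 0.1.


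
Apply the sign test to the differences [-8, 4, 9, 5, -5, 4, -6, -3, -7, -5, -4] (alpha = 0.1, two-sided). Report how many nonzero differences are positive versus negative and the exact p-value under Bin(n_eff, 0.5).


Step 1: Discard zero differences. Original n = 11; n_eff = number of nonzero differences = 11.
Nonzero differences (with sign): -8, +4, +9, +5, -5, +4, -6, -3, -7, -5, -4
Step 2: Count signs: positive = 4, negative = 7.
Step 3: Under H0: P(positive) = 0.5, so the number of positives S ~ Bin(11, 0.5).
Step 4: Two-sided exact p-value = sum of Bin(11,0.5) probabilities at or below the observed probability = 0.548828.
Step 5: alpha = 0.1. fail to reject H0.

n_eff = 11, pos = 4, neg = 7, p = 0.548828, fail to reject H0.


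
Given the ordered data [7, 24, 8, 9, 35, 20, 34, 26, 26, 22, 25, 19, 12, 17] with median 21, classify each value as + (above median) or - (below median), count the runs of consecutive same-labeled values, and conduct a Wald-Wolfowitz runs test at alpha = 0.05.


Step 1: Compute median = 21; label A = above, B = below.
Labels in order: BABBABAAAAABBB  (n_A = 7, n_B = 7)
Step 2: Count runs R = 7.
Step 3: Under H0 (random ordering), E[R] = 2*n_A*n_B/(n_A+n_B) + 1 = 2*7*7/14 + 1 = 8.0000.
        Var[R] = 2*n_A*n_B*(2*n_A*n_B - n_A - n_B) / ((n_A+n_B)^2 * (n_A+n_B-1)) = 8232/2548 = 3.2308.
        SD[R] = 1.7974.
Step 4: Continuity-corrected z = (R + 0.5 - E[R]) / SD[R] = (7 + 0.5 - 8.0000) / 1.7974 = -0.2782.
Step 5: Two-sided p-value via normal approximation = 2*(1 - Phi(|z|)) = 0.780879.
Step 6: alpha = 0.05. fail to reject H0.

R = 7, z = -0.2782, p = 0.780879, fail to reject H0.


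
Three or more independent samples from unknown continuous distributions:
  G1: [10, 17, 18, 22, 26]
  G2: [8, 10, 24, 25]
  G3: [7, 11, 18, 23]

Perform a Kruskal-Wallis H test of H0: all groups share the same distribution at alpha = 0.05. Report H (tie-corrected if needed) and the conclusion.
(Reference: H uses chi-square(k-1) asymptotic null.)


Step 1: Combine all N = 13 observations and assign midranks.
sorted (value, group, rank): (7,G3,1), (8,G2,2), (10,G1,3.5), (10,G2,3.5), (11,G3,5), (17,G1,6), (18,G1,7.5), (18,G3,7.5), (22,G1,9), (23,G3,10), (24,G2,11), (25,G2,12), (26,G1,13)
Step 2: Sum ranks within each group.
R_1 = 39 (n_1 = 5)
R_2 = 28.5 (n_2 = 4)
R_3 = 23.5 (n_3 = 4)
Step 3: H = 12/(N(N+1)) * sum(R_i^2/n_i) - 3(N+1)
     = 12/(13*14) * (39^2/5 + 28.5^2/4 + 23.5^2/4) - 3*14
     = 0.065934 * 645.325 - 42
     = 0.548901.
Step 4: Ties present; correction factor C = 1 - 12/(13^3 - 13) = 0.994505. Corrected H = 0.548901 / 0.994505 = 0.551934.
Step 5: Under H0, H ~ chi^2(2); p-value = 0.758838.
Step 6: alpha = 0.05. fail to reject H0.

H = 0.5519, df = 2, p = 0.758838, fail to reject H0.


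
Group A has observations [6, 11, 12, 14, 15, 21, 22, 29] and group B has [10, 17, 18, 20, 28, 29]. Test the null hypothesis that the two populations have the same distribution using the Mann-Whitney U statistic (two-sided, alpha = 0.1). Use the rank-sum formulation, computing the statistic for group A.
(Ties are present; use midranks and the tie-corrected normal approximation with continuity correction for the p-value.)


Step 1: Combine and sort all 14 observations; assign midranks.
sorted (value, group): (6,X), (10,Y), (11,X), (12,X), (14,X), (15,X), (17,Y), (18,Y), (20,Y), (21,X), (22,X), (28,Y), (29,X), (29,Y)
ranks: 6->1, 10->2, 11->3, 12->4, 14->5, 15->6, 17->7, 18->8, 20->9, 21->10, 22->11, 28->12, 29->13.5, 29->13.5
Step 2: Rank sum for X: R1 = 1 + 3 + 4 + 5 + 6 + 10 + 11 + 13.5 = 53.5.
Step 3: U_X = R1 - n1(n1+1)/2 = 53.5 - 8*9/2 = 53.5 - 36 = 17.5.
       U_Y = n1*n2 - U_X = 48 - 17.5 = 30.5.
Step 4: Ties are present, so use the tie-corrected normal approximation (with continuity correction) for the p-value.
Step 5: p-value = 0.438074; compare to alpha = 0.1. fail to reject H0.

U_X = 17.5, p = 0.438074, fail to reject H0 at alpha = 0.1.


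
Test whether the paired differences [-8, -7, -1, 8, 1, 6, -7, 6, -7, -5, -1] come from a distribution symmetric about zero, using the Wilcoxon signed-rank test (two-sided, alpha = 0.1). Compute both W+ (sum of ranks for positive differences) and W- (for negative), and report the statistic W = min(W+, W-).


Step 1: Drop any zero differences (none here) and take |d_i|.
|d| = [8, 7, 1, 8, 1, 6, 7, 6, 7, 5, 1]
Step 2: Midrank |d_i| (ties get averaged ranks).
ranks: |8|->10.5, |7|->8, |1|->2, |8|->10.5, |1|->2, |6|->5.5, |7|->8, |6|->5.5, |7|->8, |5|->4, |1|->2
Step 3: Attach original signs; sum ranks with positive sign and with negative sign.
W+ = 10.5 + 2 + 5.5 + 5.5 = 23.5
W- = 10.5 + 8 + 2 + 8 + 8 + 4 + 2 = 42.5
(Check: W+ + W- = 66 should equal n(n+1)/2 = 66.)
Step 4: Test statistic W = min(W+, W-) = 23.5.
Step 5: Ties in |d|, so use the tie-corrected normal approximation.
        E[W] = n(n+1)/4 = 11*12/4 = 33.
        Tie groups: |d|=1 (t=3), |d|=6 (t=2), |d|=7 (t=3), |d|=8 (t=2); sum(t^3 - t) = 60.
        Var[W] = n(n+1)(2n+1)/24 - sum(t^3-t)/48 = 3036/24 - 60/48 = 125.25.
        z = (W - E[W]) / sqrt(Var[W]) = (23.5 - 33) / 11.1915 = -0.8489.
        Two-sided p = 2*Phi(z) = 0.395961.
Step 6: alpha = 0.1. fail to reject H0.

W+ = 23.5, W- = 42.5, W = min = 23.5, p = 0.395961, fail to reject H0.


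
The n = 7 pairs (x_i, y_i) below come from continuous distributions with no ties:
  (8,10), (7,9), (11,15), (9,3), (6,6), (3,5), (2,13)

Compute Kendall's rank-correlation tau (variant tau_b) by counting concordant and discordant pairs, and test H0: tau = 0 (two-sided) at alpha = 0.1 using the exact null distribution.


Step 1: Enumerate the 21 unordered pairs (i,j) with i<j and classify each by sign(x_j-x_i) * sign(y_j-y_i).
  (1,2):dx=-1,dy=-1->C; (1,3):dx=+3,dy=+5->C; (1,4):dx=+1,dy=-7->D; (1,5):dx=-2,dy=-4->C
  (1,6):dx=-5,dy=-5->C; (1,7):dx=-6,dy=+3->D; (2,3):dx=+4,dy=+6->C; (2,4):dx=+2,dy=-6->D
  (2,5):dx=-1,dy=-3->C; (2,6):dx=-4,dy=-4->C; (2,7):dx=-5,dy=+4->D; (3,4):dx=-2,dy=-12->C
  (3,5):dx=-5,dy=-9->C; (3,6):dx=-8,dy=-10->C; (3,7):dx=-9,dy=-2->C; (4,5):dx=-3,dy=+3->D
  (4,6):dx=-6,dy=+2->D; (4,7):dx=-7,dy=+10->D; (5,6):dx=-3,dy=-1->C; (5,7):dx=-4,dy=+7->D
  (6,7):dx=-1,dy=+8->D
Step 2: C = 12, D = 9, total pairs = 21.
Step 3: tau = (C - D)/(n(n-1)/2) = (12 - 9)/21 = 0.142857.
Step 4: Exact two-sided p-value (enumerate n! = 5040 permutations of y under H0): p = 0.772619.
Step 5: alpha = 0.1. fail to reject H0.

tau_b = 0.1429 (C=12, D=9), p = 0.772619, fail to reject H0.


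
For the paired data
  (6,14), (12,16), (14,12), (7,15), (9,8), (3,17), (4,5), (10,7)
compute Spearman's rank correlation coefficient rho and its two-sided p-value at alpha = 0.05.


Step 1: Rank x and y separately (midranks; no ties here).
rank(x): 6->3, 12->7, 14->8, 7->4, 9->5, 3->1, 4->2, 10->6
rank(y): 14->5, 16->7, 12->4, 15->6, 8->3, 17->8, 5->1, 7->2
Step 2: d_i = R_x(i) - R_y(i); compute d_i^2.
  (3-5)^2=4, (7-7)^2=0, (8-4)^2=16, (4-6)^2=4, (5-3)^2=4, (1-8)^2=49, (2-1)^2=1, (6-2)^2=16
sum(d^2) = 94.
Step 3: rho = 1 - 6*94 / (8*(8^2 - 1)) = 1 - 564/504 = -0.119048.
Step 4: Under H0, t = rho * sqrt((n-2)/(1-rho^2)) = -0.2937 ~ t(6).
Step 5: Two-sided p-value from the t-distribution with 6 df = 0.778886.
Step 6: alpha = 0.05. fail to reject H0.

rho = -0.1190, p = 0.778886, fail to reject H0 at alpha = 0.05.


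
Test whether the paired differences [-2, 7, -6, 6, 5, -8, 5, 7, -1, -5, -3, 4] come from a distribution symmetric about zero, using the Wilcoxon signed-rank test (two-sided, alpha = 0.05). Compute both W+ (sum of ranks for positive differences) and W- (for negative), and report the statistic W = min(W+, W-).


Step 1: Drop any zero differences (none here) and take |d_i|.
|d| = [2, 7, 6, 6, 5, 8, 5, 7, 1, 5, 3, 4]
Step 2: Midrank |d_i| (ties get averaged ranks).
ranks: |2|->2, |7|->10.5, |6|->8.5, |6|->8.5, |5|->6, |8|->12, |5|->6, |7|->10.5, |1|->1, |5|->6, |3|->3, |4|->4
Step 3: Attach original signs; sum ranks with positive sign and with negative sign.
W+ = 10.5 + 8.5 + 6 + 6 + 10.5 + 4 = 45.5
W- = 2 + 8.5 + 12 + 1 + 6 + 3 = 32.5
(Check: W+ + W- = 78 should equal n(n+1)/2 = 78.)
Step 4: Test statistic W = min(W+, W-) = 32.5.
Step 5: Ties in |d|, so use the tie-corrected normal approximation.
        E[W] = n(n+1)/4 = 12*13/4 = 39.
        Tie groups: |d|=5 (t=3), |d|=6 (t=2), |d|=7 (t=2); sum(t^3 - t) = 36.
        Var[W] = n(n+1)(2n+1)/24 - sum(t^3-t)/48 = 3900/24 - 36/48 = 161.75.
        z = (W - E[W]) / sqrt(Var[W]) = (32.5 - 39) / 12.7181 = -0.5111.
        Two-sided p = 2*Phi(z) = 0.609293.
Step 6: alpha = 0.05. fail to reject H0.

W+ = 45.5, W- = 32.5, W = min = 32.5, p = 0.609293, fail to reject H0.


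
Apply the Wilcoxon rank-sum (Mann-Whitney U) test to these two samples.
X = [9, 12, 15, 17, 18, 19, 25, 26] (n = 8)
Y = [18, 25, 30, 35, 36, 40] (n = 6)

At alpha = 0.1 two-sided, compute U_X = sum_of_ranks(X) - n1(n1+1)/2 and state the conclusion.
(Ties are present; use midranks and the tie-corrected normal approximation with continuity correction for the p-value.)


Step 1: Combine and sort all 14 observations; assign midranks.
sorted (value, group): (9,X), (12,X), (15,X), (17,X), (18,X), (18,Y), (19,X), (25,X), (25,Y), (26,X), (30,Y), (35,Y), (36,Y), (40,Y)
ranks: 9->1, 12->2, 15->3, 17->4, 18->5.5, 18->5.5, 19->7, 25->8.5, 25->8.5, 26->10, 30->11, 35->12, 36->13, 40->14
Step 2: Rank sum for X: R1 = 1 + 2 + 3 + 4 + 5.5 + 7 + 8.5 + 10 = 41.
Step 3: U_X = R1 - n1(n1+1)/2 = 41 - 8*9/2 = 41 - 36 = 5.
       U_Y = n1*n2 - U_X = 48 - 5 = 43.
Step 4: Ties are present, so use the tie-corrected normal approximation (with continuity correction) for the p-value.
Step 5: p-value = 0.016684; compare to alpha = 0.1. reject H0.

U_X = 5, p = 0.016684, reject H0 at alpha = 0.1.


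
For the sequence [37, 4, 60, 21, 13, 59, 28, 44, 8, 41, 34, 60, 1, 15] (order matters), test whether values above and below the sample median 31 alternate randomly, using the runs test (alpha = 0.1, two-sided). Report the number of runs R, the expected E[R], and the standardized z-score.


Step 1: Compute median = 31; label A = above, B = below.
Labels in order: ABABBABABAAABB  (n_A = 7, n_B = 7)
Step 2: Count runs R = 10.
Step 3: Under H0 (random ordering), E[R] = 2*n_A*n_B/(n_A+n_B) + 1 = 2*7*7/14 + 1 = 8.0000.
        Var[R] = 2*n_A*n_B*(2*n_A*n_B - n_A - n_B) / ((n_A+n_B)^2 * (n_A+n_B-1)) = 8232/2548 = 3.2308.
        SD[R] = 1.7974.
Step 4: Continuity-corrected z = (R - 0.5 - E[R]) / SD[R] = (10 - 0.5 - 8.0000) / 1.7974 = 0.8345.
Step 5: Two-sided p-value via normal approximation = 2*(1 - Phi(|z|)) = 0.403986.
Step 6: alpha = 0.1. fail to reject H0.

R = 10, z = 0.8345, p = 0.403986, fail to reject H0.


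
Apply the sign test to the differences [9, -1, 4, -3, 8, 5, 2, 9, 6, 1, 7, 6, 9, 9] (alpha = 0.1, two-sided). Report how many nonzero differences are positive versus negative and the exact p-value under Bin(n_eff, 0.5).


Step 1: Discard zero differences. Original n = 14; n_eff = number of nonzero differences = 14.
Nonzero differences (with sign): +9, -1, +4, -3, +8, +5, +2, +9, +6, +1, +7, +6, +9, +9
Step 2: Count signs: positive = 12, negative = 2.
Step 3: Under H0: P(positive) = 0.5, so the number of positives S ~ Bin(14, 0.5).
Step 4: Two-sided exact p-value = sum of Bin(14,0.5) probabilities at or below the observed probability = 0.012939.
Step 5: alpha = 0.1. reject H0.

n_eff = 14, pos = 12, neg = 2, p = 0.012939, reject H0.


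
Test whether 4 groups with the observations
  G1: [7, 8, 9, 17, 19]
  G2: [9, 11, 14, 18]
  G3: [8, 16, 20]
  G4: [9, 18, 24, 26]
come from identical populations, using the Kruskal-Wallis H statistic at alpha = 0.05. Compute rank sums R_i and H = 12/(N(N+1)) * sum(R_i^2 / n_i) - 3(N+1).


Step 1: Combine all N = 16 observations and assign midranks.
sorted (value, group, rank): (7,G1,1), (8,G1,2.5), (8,G3,2.5), (9,G1,5), (9,G2,5), (9,G4,5), (11,G2,7), (14,G2,8), (16,G3,9), (17,G1,10), (18,G2,11.5), (18,G4,11.5), (19,G1,13), (20,G3,14), (24,G4,15), (26,G4,16)
Step 2: Sum ranks within each group.
R_1 = 31.5 (n_1 = 5)
R_2 = 31.5 (n_2 = 4)
R_3 = 25.5 (n_3 = 3)
R_4 = 47.5 (n_4 = 4)
Step 3: H = 12/(N(N+1)) * sum(R_i^2/n_i) - 3(N+1)
     = 12/(16*17) * (31.5^2/5 + 31.5^2/4 + 25.5^2/3 + 47.5^2/4) - 3*17
     = 0.044118 * 1227.33 - 51
     = 3.146691.
Step 4: Ties present; correction factor C = 1 - 36/(16^3 - 16) = 0.991176. Corrected H = 3.146691 / 0.991176 = 3.174703.
Step 5: Under H0, H ~ chi^2(3); p-value = 0.365466.
Step 6: alpha = 0.05. fail to reject H0.

H = 3.1747, df = 3, p = 0.365466, fail to reject H0.


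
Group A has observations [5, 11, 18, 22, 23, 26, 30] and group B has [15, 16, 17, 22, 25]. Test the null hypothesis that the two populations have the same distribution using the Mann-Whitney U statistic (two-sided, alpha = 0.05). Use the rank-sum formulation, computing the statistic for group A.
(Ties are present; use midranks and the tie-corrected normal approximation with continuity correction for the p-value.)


Step 1: Combine and sort all 12 observations; assign midranks.
sorted (value, group): (5,X), (11,X), (15,Y), (16,Y), (17,Y), (18,X), (22,X), (22,Y), (23,X), (25,Y), (26,X), (30,X)
ranks: 5->1, 11->2, 15->3, 16->4, 17->5, 18->6, 22->7.5, 22->7.5, 23->9, 25->10, 26->11, 30->12
Step 2: Rank sum for X: R1 = 1 + 2 + 6 + 7.5 + 9 + 11 + 12 = 48.5.
Step 3: U_X = R1 - n1(n1+1)/2 = 48.5 - 7*8/2 = 48.5 - 28 = 20.5.
       U_Y = n1*n2 - U_X = 35 - 20.5 = 14.5.
Step 4: Ties are present, so use the tie-corrected normal approximation (with continuity correction) for the p-value.
Step 5: p-value = 0.684221; compare to alpha = 0.05. fail to reject H0.

U_X = 20.5, p = 0.684221, fail to reject H0 at alpha = 0.05.
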